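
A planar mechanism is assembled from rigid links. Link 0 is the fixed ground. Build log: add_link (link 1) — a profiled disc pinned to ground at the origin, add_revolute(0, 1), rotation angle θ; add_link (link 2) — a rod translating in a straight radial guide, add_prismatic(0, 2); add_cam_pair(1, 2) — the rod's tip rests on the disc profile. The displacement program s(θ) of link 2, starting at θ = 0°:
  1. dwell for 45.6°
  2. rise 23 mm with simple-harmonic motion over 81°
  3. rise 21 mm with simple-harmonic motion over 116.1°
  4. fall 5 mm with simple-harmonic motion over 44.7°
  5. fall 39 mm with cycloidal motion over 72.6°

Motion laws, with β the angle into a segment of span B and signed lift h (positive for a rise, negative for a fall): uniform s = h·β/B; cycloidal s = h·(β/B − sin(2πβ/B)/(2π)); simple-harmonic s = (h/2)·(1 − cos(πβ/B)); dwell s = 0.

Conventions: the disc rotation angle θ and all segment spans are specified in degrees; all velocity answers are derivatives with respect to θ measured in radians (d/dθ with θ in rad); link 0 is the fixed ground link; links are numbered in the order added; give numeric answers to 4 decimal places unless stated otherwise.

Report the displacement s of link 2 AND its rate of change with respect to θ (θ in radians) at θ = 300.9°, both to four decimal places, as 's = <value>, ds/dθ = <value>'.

seg 1 [0°–45.6°] dwell: s stays 0.0000
seg 2 [45.6°–126.6°] simple-harmonic, h=23: full span → s += 23 → s = 23.0000
seg 3 [126.6°–242.7°] simple-harmonic, h=21: full span → s += 21 → s = 44.0000
seg 4 [242.7°–287.4°] simple-harmonic, h=-5: full span → s += -5 → s = 39.0000
seg 5 [287.4°–360°] cycloidal, h=-39: θ=300.9° here. β=13.5, B=72.6. -39·(0.1860 − sin(2π·0.1860)/(2π)) = -1.5409 → s = 37.4591
velocity in seg [287.4°–360°] (cycloidal), θ in radians: β = 13.5° = 0.2356 rad, B = 72.6° = 1.2671 rad; ds/dθ = (h/B)(1 − cos(2πβ/B)) = ((-39)/1.2671)(1 − cos(2π·0.1860)) = -18.723918 mm/rad

s = 37.4591, ds/dθ = -18.7239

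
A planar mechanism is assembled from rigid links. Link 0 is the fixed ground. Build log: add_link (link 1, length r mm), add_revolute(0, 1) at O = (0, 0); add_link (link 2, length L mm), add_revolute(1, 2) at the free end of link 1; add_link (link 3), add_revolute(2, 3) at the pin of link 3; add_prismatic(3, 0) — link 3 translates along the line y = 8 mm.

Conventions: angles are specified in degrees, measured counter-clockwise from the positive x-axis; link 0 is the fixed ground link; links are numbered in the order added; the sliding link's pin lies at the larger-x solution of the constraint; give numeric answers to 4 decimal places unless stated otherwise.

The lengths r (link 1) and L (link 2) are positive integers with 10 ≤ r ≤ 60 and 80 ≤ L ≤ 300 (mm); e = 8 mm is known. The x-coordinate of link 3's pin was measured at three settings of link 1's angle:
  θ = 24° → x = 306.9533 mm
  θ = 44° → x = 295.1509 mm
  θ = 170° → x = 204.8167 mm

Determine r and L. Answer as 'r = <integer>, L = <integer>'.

constraint per measurement: (x − r cos θ)² + (r sin θ − e)² = L²
subtracting the θ₁ and θ₂ equations cancels the r² and L² terms:
r = (x₁² − x₂²) / (2[(x₁cos θ₁ + e sin θ₁) − (x₂cos θ₂ + e sin θ₂)]) = 54.0002 → r = 54
L² = (x₁ − r cos θ₁)² + (r sin θ₁ − e)² = 66564.0023 → L = 258.0000 → L = 258
check at θ₃=170°: x = 204.8167 (printed 204.8167) ✓

r = 54, L = 258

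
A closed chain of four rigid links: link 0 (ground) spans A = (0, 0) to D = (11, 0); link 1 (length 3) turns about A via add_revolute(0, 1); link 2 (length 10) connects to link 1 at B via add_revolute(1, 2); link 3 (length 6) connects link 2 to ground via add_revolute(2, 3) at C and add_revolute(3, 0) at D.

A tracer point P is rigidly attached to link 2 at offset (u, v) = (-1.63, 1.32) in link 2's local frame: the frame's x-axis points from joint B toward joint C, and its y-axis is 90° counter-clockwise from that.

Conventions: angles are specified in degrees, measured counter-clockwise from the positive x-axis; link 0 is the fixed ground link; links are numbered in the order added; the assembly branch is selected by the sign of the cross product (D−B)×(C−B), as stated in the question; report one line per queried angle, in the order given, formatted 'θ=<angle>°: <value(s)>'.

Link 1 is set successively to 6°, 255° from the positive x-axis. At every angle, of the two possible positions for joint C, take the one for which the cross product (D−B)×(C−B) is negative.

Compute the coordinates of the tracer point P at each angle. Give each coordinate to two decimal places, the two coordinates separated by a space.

A=(0,0), D=(11.00,0)
θ=6°: B = A + 3.00·(cos6°, sin6°) = (2.9836, 0.3136)
θ=6°: |BD| = 8.0226
θ=6°: circle(B,10.00) ∩ circle(D,6.00): a=8.0000, h=6.0000
θ=6°:   candidates: C₊=(11.2120,5.9963) cross=48.135; C₋=(10.7430,-5.9945) cross=-48.135
θ=6°:   branch - wants cross < 0 → take C=(10.7430,-5.9945) (cross=-48.135)
θ=6°: ex = (C−B)/|BC| = (0.7759,-0.6308); ey = (0.6308,0.7759)
θ=6°: P = B + -1.63·ex + 1.32·ey = (2.5515,2.3660)
θ=255°: B = A + 3.00·(cos255°, sin255°) = (-0.7765, -2.8978)
θ=255°: |BD| = 12.1277
θ=255°: circle(B,10.00) ∩ circle(D,6.00): a=8.7024, h=4.9262
θ=255°:   candidates: C₊=(6.4969,3.9651) cross=59.744; C₋=(8.8510,-5.6019) cross=-59.744
θ=255°:   branch - wants cross < 0 → take C=(8.8510,-5.6019) (cross=-59.744)
θ=255°: ex = (C−B)/|BC| = (0.9627,-0.2704); ey = (0.2704,0.9627)
θ=255°: P = B + -1.63·ex + 1.32·ey = (-1.9888,-1.1862)

θ=6°: 2.55 2.37
θ=255°: -1.99 -1.19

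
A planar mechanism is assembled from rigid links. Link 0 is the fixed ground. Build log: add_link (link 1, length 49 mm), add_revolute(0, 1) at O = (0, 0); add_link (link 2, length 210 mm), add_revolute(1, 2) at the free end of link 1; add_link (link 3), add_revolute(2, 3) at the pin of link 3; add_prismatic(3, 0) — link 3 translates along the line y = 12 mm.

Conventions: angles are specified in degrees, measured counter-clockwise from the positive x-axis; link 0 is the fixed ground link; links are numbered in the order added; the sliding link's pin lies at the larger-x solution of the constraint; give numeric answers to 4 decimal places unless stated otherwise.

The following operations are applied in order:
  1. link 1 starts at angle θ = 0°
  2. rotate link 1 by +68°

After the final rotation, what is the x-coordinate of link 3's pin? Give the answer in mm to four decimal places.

geometry: r = 49 mm, L = 210 mm, e = 12 mm; θ starts at 0°
rotate link 1 by +68°: θ ← 0° +68° = 68°
crank pin P = (r cos θ, r sin θ) = (18.355723, 45.432009)
h = r sin θ − e = 45.432009 − 12 = 33.432009
x = r cos θ + √(L² − h²) = 18.355723 + 207.321733 = 225.677456

225.6775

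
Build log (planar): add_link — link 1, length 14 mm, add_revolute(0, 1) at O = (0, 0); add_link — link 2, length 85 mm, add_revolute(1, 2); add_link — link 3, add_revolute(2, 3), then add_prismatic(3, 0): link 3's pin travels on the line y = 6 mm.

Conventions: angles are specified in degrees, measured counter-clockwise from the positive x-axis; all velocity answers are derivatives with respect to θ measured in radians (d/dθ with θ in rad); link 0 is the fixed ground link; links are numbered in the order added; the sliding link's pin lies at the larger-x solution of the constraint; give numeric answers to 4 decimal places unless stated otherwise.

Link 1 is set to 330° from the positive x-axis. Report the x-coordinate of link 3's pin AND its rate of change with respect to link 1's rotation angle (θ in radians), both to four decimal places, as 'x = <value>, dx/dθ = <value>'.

geometry: r = 14 mm, L = 85 mm, e = 6 mm
crank pin P = (r cos θ, r sin θ) = (12.124356, -7.000000)
h = r sin θ − e = -7.000000 − 6 = -13.000000
x = r cos θ + √(L² − h²) = 12.124356 + 84.000000 = 96.124356
dx/dθ = −r sin θ − h·r cos θ/√(L² − h²) (θ in radians; h = -13.000000) = 8.876388

x = 96.1244, dx/dθ = 8.8764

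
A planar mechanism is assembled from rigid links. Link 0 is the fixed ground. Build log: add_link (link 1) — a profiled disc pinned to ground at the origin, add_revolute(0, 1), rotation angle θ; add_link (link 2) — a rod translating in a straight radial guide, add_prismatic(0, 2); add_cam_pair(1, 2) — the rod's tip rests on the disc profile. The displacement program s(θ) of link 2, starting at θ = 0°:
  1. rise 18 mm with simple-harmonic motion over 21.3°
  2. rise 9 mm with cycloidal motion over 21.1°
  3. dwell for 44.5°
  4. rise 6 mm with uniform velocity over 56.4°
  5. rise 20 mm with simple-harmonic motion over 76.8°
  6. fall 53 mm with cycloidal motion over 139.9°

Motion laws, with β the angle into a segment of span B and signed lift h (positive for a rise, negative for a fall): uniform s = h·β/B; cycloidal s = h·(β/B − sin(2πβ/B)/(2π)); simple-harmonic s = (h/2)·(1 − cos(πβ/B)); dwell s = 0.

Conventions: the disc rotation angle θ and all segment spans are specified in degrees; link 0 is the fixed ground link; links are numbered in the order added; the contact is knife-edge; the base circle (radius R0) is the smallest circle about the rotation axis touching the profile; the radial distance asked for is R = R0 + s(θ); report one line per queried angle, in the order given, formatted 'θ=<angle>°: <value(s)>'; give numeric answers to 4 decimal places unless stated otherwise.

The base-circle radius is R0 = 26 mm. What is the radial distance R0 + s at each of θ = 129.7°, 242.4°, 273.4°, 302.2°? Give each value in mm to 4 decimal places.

seg 1 [0°–21.3°] simple-harmonic, h=18: full span → s += 18 → s = 18.0000
seg 2 [21.3°–42.4°] cycloidal, h=9: full span → s += 9 → s = 27.0000
seg 3 [42.4°–86.9°] dwell: s stays 27.0000
seg 4 [86.9°–143.3°] uniform, h=6: θ=129.7° here. β=42.8, B=56.4. 6·42.8/56.4 = 4.5532 → s = 31.5532
seg 4 [86.9°–143.3°] uniform, h=6: full span → s += 6 → s = 33.0000
seg 5 [143.3°–220.1°] simple-harmonic, h=20: full span → s += 20 → s = 53.0000
seg 6 [220.1°–360°] cycloidal, h=-53: θ=242.4° here. β=22.3, B=139.9. -53·(0.1594 − sin(2π·0.1594)/(2π)) = -1.3432 → s = 51.6568
seg 6 [220.1°–360°] cycloidal, h=-53: θ=273.4° here. β=53.3, B=139.9. -53·(0.3810 − sin(2π·0.3810)/(2π)) = -14.4562 → s = 38.5438
seg 6 [220.1°–360°] cycloidal, h=-53: θ=302.2° here. β=82.1, B=139.9. -53·(0.5868 − sin(2π·0.5868)/(2π)) = -35.4808 → s = 17.5192
θ=129.7°: R = R0 + s = 26 + 31.5532 = 57.5532
θ=242.4°: R = R0 + s = 26 + 51.6568 = 77.6568
θ=273.4°: R = R0 + s = 26 + 38.5438 = 64.5438
θ=302.2°: R = R0 + s = 26 + 17.5192 = 43.5192

θ=129.7°: 57.5532
θ=242.4°: 77.6568
θ=273.4°: 64.5438
θ=302.2°: 43.5192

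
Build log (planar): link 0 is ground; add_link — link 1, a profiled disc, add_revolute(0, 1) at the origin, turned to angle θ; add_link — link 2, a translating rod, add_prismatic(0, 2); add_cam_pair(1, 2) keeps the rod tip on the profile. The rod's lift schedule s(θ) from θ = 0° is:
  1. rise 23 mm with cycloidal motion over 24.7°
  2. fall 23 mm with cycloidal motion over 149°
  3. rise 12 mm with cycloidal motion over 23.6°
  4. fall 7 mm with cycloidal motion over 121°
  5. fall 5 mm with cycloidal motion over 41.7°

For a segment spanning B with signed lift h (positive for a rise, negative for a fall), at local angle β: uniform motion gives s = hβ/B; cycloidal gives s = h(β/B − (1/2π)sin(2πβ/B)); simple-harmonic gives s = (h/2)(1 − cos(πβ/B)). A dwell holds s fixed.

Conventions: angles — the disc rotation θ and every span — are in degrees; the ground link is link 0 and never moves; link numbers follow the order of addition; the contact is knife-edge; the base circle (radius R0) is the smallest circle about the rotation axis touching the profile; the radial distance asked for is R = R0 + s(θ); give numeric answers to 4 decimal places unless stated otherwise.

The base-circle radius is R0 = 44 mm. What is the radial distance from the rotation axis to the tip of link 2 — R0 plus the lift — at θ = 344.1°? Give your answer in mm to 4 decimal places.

seg 1 [0°–24.7°] cycloidal, h=23: full span → s += 23 → s = 23.0000
seg 2 [24.7°–173.7°] cycloidal, h=-23: full span → s += -23 → s = 0.0000
seg 3 [173.7°–197.3°] cycloidal, h=12: full span → s += 12 → s = 12.0000
seg 4 [197.3°–318.3°] cycloidal, h=-7: full span → s += -7 → s = 5.0000
seg 5 [318.3°–360°] cycloidal, h=-5: θ=344.1° here. β=25.8, B=41.7. -5·(0.6187 − sin(2π·0.6187)/(2π)) = -3.6335 → s = 1.3665
R = R0 + s = 44 + 1.3665 = 45.3665

45.3665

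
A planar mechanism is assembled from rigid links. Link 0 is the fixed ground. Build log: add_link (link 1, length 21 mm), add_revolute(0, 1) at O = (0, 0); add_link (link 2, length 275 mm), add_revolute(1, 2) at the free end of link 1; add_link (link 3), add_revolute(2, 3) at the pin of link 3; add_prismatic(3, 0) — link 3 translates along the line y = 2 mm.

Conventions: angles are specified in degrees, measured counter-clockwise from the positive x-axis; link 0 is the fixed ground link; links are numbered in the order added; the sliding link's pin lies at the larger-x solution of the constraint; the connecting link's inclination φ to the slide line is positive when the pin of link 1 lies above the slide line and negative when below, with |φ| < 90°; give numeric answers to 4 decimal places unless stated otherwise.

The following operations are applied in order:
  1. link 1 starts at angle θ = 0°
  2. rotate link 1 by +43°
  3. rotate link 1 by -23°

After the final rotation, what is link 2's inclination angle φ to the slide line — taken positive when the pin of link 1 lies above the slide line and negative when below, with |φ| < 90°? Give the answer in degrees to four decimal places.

geometry: r = 21 mm, L = 275 mm, e = 2 mm; θ starts at 0°
rotate link 1 by +43°: θ ← 0° +43° = 43°
rotate link 1 by -23°: θ ← 43° -23° = 20°
h = r sin θ − e = 7.182423 − 2 = 5.182423
sin φ = h / L = 5.182423 / 275 = 0.01884517
φ = arcsin(0.01884517) = 1.079813°

1.0798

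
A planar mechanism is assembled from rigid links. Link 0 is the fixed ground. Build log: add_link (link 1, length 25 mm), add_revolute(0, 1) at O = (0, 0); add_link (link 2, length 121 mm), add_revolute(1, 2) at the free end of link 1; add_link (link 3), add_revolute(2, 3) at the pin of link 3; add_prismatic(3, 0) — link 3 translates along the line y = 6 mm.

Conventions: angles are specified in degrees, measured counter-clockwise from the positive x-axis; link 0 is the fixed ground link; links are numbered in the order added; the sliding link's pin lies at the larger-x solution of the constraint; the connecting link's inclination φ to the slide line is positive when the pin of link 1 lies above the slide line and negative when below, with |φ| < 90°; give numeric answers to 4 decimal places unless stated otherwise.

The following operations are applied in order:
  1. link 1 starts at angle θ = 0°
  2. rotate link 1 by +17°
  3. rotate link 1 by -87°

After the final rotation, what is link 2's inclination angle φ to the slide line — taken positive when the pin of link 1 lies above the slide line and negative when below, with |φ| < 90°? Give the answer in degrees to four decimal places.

geometry: r = 25 mm, L = 121 mm, e = 6 mm; θ starts at 0°
rotate link 1 by +17°: θ ← 0° +17° = 17°
rotate link 1 by -87°: θ ← 17° -87° = -70°
h = r sin θ − e = -23.492316 − 6 = -29.492316
sin φ = h / L = -29.492316 / 121 = -0.24373814
φ = arcsin(-0.24373814) = -14.107274°

-14.1073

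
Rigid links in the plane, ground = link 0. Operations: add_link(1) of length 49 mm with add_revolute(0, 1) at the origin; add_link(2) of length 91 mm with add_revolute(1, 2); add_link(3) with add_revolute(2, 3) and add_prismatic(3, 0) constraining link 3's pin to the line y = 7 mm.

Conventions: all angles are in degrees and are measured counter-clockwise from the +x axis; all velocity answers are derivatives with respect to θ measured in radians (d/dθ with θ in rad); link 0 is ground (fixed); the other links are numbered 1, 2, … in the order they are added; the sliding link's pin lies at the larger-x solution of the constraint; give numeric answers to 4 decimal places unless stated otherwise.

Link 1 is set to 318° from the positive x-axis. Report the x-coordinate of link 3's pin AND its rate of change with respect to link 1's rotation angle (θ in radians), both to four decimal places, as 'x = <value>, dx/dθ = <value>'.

geometry: r = 49 mm, L = 91 mm, e = 7 mm
crank pin P = (r cos θ, r sin θ) = (36.414096, -32.787400)
h = r sin θ − e = -32.787400 − 7 = -39.787400
x = r cos θ + √(L² − h²) = 36.414096 + 81.841083 = 118.255179
dx/dθ = −r sin θ − h·r cos θ/√(L² − h²) (θ in radians; h = -39.787400) = 50.490272

x = 118.2552, dx/dθ = 50.4903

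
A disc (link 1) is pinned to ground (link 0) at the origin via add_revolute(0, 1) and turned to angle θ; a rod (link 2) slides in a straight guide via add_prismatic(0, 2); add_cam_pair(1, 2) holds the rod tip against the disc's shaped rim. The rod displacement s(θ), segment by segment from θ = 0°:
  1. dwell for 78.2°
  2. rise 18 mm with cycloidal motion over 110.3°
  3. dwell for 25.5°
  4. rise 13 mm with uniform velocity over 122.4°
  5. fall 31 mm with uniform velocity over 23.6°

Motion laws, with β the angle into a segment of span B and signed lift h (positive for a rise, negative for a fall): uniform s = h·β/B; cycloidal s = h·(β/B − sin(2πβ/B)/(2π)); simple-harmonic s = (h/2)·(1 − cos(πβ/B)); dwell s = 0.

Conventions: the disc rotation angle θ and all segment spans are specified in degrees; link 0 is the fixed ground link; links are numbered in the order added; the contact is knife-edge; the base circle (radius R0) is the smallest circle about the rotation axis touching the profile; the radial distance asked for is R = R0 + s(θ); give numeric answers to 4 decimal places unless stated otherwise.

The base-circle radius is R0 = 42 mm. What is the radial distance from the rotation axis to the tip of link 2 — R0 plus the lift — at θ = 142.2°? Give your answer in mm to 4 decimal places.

segment 1 (0° to 78.2°, dwell): s unchanged at 0.0000
θ = 142.2° falls in segment 2 (78.2° to 188.5°, cycloidal, h = 18): β = 142.2 − 78.2 = 64°, B = 110.3°; Δs = 18·(0.5802 − sin(2π·0.5802)/(2π)) = 11.8281; s = 0.0000 + 11.8281 = 11.8281
R = R0 + s = 42 + 11.8281 = 53.8281

53.8281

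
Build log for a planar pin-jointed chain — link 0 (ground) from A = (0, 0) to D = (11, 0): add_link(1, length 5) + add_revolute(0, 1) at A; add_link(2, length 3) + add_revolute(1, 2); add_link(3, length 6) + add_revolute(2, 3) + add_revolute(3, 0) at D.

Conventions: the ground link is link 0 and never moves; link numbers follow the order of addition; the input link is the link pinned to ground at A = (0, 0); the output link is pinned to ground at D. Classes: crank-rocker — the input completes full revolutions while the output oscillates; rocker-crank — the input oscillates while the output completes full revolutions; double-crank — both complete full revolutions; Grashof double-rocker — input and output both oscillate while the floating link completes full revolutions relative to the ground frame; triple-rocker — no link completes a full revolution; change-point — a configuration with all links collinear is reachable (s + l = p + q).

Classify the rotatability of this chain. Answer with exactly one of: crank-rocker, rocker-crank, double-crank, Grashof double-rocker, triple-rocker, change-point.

lengths: ground=11, input=5, coupler=3, output=6
sorted: s=3 (shortest), l=11 (longest), p+q=11
s + l = 14 vs p + q = 11
s + l > p + q → non-Grashof → no link fully rotates → triple-rocker

triple-rocker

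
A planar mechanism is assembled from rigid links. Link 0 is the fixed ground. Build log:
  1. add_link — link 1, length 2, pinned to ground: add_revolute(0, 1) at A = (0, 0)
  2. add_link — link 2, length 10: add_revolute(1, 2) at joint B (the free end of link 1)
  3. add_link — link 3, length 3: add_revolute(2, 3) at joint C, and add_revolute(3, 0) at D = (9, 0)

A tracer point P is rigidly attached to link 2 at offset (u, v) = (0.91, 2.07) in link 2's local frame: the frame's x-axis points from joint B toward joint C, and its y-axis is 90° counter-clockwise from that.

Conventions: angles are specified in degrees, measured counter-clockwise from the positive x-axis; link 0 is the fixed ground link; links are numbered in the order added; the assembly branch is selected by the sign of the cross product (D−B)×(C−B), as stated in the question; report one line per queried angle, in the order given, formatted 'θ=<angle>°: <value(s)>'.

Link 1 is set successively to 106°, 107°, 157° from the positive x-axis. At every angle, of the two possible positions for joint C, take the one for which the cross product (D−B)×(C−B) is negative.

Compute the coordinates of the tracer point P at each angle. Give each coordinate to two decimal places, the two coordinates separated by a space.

A=(0,0), D=(9.00,0)
θ=106°: B = A + 2.00·(cos106°, sin106°) = (-0.5513, 1.9225)
θ=106°: |BD| = 9.7428
θ=106°: circle(B,10.00) ∩ circle(D,3.00): a=9.5415, h=2.9932
θ=106°:   candidates: C₊=(9.3933,2.9741) cross=29.163; C₋=(8.2120,-2.8947) cross=-29.163
θ=106°:   branch - wants cross < 0 → take C=(8.2120,-2.8947) (cross=-29.163)
θ=106°: ex = (C−B)/|BC| = (0.8763,-0.4817); ey = (0.4817,0.8763)
θ=106°: P = B + 0.91·ex + 2.07·ey = (1.2433,3.2982)
θ=107°: B = A + 2.00·(cos107°, sin107°) = (-0.5847, 1.9126)
θ=107°: |BD| = 9.7737
θ=107°: circle(B,10.00) ∩ circle(D,3.00): a=9.5422, h=2.9911
θ=107°:   candidates: C₊=(9.3583,2.9785) cross=29.234; C₋=(8.1877,-2.8879) cross=-29.234
θ=107°:   branch - wants cross < 0 → take C=(8.1877,-2.8879) (cross=-29.234)
θ=107°: ex = (C−B)/|BC| = (0.8772,-0.4801); ey = (0.4801,0.8772)
θ=107°: P = B + 0.91·ex + 2.07·ey = (1.2073,3.2916)
θ=157°: B = A + 2.00·(cos157°, sin157°) = (-1.8410, 0.7815)
θ=157°: |BD| = 10.8691
θ=157°: circle(B,10.00) ∩ circle(D,3.00): a=9.6207, h=2.7279
θ=157°:   candidates: C₊=(7.9510,2.8106) cross=29.650; C₋=(7.5587,-2.6311) cross=-29.650
θ=157°:   branch - wants cross < 0 → take C=(7.5587,-2.6311) (cross=-29.650)
θ=157°: ex = (C−B)/|BC| = (0.9400,-0.3413); ey = (0.3413,0.9400)
θ=157°: P = B + 0.91·ex + 2.07·ey = (-0.2792,2.4167)

θ=106°: 1.24 3.30
θ=107°: 1.21 3.29
θ=157°: -0.28 2.42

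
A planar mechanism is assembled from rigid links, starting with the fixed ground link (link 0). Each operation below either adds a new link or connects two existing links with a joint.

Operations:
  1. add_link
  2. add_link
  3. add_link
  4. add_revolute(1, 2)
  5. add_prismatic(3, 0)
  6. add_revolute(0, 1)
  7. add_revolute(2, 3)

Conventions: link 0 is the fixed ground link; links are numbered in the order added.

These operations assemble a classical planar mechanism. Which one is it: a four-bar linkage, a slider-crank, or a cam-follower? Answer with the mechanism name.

links: 4 (incl. ground); joints: 3 revolute, 1 prismatic, 0 higher (cam) pair, forming one closed loop
4 links, 3 revolutes + 1 prismatic in one loop → slider-crank

slider-crank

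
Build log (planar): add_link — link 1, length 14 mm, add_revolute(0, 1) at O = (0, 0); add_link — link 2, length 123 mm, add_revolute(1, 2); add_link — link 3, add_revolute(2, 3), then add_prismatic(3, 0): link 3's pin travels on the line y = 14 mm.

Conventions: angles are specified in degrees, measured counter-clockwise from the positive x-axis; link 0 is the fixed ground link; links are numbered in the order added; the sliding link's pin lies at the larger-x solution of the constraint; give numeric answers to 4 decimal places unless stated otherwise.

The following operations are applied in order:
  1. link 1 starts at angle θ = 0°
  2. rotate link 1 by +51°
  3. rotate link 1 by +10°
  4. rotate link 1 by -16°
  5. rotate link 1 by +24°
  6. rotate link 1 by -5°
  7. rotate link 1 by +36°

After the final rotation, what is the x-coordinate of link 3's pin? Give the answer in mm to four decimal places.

geometry: r = 14 mm, L = 123 mm, e = 14 mm; θ starts at 0°
rotate link 1 by +51°: θ ← 0° +51° = 51°
rotate link 1 by +10°: θ ← 51° +10° = 61°
rotate link 1 by -16°: θ ← 61° -16° = 45°
rotate link 1 by +24°: θ ← 45° +24° = 69°
rotate link 1 by -5°: θ ← 69° -5° = 64°
rotate link 1 by +36°: θ ← 64° +36° = 100°
crank pin P = (r cos θ, r sin θ) = (-2.431074, 13.787309)
h = r sin θ − e = 13.787309 − 14 = -0.212691
x = r cos θ + √(L² − h²) = -2.431074 + 122.999816 = 120.568742

120.5687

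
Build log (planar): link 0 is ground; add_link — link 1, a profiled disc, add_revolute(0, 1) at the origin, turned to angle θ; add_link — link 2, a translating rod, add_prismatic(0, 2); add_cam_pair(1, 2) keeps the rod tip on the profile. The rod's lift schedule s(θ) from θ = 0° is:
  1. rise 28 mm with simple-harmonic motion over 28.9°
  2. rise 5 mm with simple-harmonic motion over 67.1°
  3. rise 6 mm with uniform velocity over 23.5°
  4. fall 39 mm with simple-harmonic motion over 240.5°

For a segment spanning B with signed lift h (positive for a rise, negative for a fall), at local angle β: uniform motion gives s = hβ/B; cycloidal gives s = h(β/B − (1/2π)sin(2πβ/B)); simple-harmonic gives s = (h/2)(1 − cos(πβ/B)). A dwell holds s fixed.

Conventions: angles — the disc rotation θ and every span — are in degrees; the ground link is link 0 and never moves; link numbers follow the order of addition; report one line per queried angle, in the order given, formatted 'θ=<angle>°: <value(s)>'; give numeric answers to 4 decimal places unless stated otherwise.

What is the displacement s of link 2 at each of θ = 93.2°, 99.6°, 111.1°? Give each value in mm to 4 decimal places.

seg 1 [0°–28.9°] simple-harmonic, h=28: full span → s += 28 → s = 28.0000
seg 2 [28.9°–96°] simple-harmonic, h=5: θ=93.2° here. β=64.3, B=67.1. 5/2·(1 − cos(π·0.9583)) = 4.9785 → s = 32.9785
seg 2 [28.9°–96°] simple-harmonic, h=5: full span → s += 5 → s = 33.0000
seg 3 [96°–119.5°] uniform, h=6: θ=99.6° here. β=3.6, B=23.5. 6·3.6/23.5 = 0.9191 → s = 33.9191
seg 3 [96°–119.5°] uniform, h=6: θ=111.1° here. β=15.1, B=23.5. 6·15.1/23.5 = 3.8553 → s = 36.8553

θ=93.2°: 32.9785
θ=99.6°: 33.9191
θ=111.1°: 36.8553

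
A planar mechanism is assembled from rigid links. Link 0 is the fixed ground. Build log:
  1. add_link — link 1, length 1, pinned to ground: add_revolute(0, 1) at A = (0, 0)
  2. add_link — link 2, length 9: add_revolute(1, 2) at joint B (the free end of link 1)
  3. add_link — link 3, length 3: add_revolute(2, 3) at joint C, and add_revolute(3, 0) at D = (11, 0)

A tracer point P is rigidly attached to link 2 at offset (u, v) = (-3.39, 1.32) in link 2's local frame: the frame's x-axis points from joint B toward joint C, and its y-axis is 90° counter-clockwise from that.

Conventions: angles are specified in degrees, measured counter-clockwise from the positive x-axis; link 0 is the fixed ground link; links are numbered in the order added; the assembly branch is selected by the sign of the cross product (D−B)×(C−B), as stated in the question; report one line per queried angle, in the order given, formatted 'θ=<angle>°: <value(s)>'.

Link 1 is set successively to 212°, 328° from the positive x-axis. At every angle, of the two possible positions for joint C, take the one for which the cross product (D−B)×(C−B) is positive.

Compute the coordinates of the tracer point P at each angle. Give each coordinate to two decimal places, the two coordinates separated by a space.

A=(0,0), D=(11.00,0)
θ=212°: B = A + 1.00·(cos212°, sin212°) = (-0.8480, -0.5299)
θ=212°: |BD| = 11.8599
θ=212°: circle(B,9.00) ∩ circle(D,3.00): a=8.9654, h=0.7886
θ=212°:   candidates: C₊=(8.0732,0.6584) cross=9.352; C₋=(8.1436,-0.9171) cross=-9.352
θ=212°:   branch + wants cross > 0 → take C=(8.0732,0.6584) (cross=9.352)
θ=212°: ex = (C−B)/|BC| = (0.9912,0.1320); ey = (-0.1320,0.9912)
θ=212°: P = B + -3.39·ex + 1.32·ey = (-4.3827,0.3309)
θ=328°: B = A + 1.00·(cos328°, sin328°) = (0.8480, -0.5299)
θ=328°: |BD| = 10.1658
θ=328°: circle(B,9.00) ∩ circle(D,3.00): a=8.6242, h=2.5736
θ=328°:   candidates: C₊=(9.3263,2.4898) cross=26.163; C₋=(9.5947,-2.6505) cross=-26.163
θ=328°:   branch + wants cross > 0 → take C=(9.3263,2.4898) (cross=26.163)
θ=328°: ex = (C−B)/|BC| = (0.9420,0.3355); ey = (-0.3355,0.9420)
θ=328°: P = B + -3.39·ex + 1.32·ey = (-2.7883,-0.4238)

θ=212°: -4.38 0.33
θ=328°: -2.79 -0.42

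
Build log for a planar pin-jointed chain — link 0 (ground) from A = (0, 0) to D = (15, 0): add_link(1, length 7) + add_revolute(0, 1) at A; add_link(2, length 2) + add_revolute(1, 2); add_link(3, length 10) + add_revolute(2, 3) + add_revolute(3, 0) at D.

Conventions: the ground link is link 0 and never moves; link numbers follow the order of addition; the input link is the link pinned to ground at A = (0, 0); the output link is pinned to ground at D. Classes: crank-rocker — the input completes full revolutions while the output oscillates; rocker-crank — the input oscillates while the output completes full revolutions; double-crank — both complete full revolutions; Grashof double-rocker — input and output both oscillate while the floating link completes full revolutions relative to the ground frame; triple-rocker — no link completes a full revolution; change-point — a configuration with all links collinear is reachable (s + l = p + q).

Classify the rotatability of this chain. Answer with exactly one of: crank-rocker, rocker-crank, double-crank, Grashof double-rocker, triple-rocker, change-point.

lengths: ground=15, input=7, coupler=2, output=10
sorted: s=2 (shortest), l=15 (longest), p+q=17
s + l = 17 vs p + q = 17
s + l = p + q → change-point (collinear configuration reachable)

change-point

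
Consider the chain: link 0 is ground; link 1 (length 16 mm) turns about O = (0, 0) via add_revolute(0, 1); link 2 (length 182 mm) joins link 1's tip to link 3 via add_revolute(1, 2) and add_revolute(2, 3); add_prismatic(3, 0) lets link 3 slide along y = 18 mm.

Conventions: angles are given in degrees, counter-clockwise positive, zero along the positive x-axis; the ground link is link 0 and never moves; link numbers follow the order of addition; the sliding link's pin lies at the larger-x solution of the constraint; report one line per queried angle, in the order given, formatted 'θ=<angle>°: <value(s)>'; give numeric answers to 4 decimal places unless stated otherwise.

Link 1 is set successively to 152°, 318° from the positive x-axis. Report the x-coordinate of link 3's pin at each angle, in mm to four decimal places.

geometry: r = 16 mm, L = 182 mm, e = 18 mm
θ=152°: crank pin P = (r cos θ, r sin θ) = (-14.127161, 7.511545)
θ=152°: h = r sin θ − e = 7.511545 − 18 = -10.488455
θ=152°: x = r cos θ + √(L² − h²) = -14.127161 + 181.697530 = 167.570368
θ=318°: crank pin P = (r cos θ, r sin θ) = (11.890317, -10.706090)
θ=318°: h = r sin θ − e = -10.706090 − 18 = -28.706090
θ=318°: x = r cos θ + √(L² − h²) = 11.890317 + 179.721897 = 191.612215

θ=152°: 167.5704
θ=318°: 191.6122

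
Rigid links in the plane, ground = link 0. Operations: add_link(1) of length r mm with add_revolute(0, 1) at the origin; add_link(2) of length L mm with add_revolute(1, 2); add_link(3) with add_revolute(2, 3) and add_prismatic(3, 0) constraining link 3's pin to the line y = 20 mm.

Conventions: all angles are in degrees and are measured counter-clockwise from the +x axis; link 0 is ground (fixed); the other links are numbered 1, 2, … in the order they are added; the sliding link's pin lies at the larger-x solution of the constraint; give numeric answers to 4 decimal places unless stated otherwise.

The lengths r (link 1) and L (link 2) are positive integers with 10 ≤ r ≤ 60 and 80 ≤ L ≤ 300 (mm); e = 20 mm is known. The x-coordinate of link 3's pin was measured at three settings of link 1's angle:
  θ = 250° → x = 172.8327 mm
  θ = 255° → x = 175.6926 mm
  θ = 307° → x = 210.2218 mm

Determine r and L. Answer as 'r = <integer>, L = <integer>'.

constraint per measurement: (x − r cos θ)² + (r sin θ − e)² = L²
subtracting the θ₁ and θ₂ equations cancels the r² and L² terms:
r = (x₁² − x₂²) / (2[(x₁cos θ₁ + e sin θ₁) − (x₂cos θ₂ + e sin θ₂)]) = 38.0003 → r = 38
L² = (x₁ − r cos θ₁)² + (r sin θ₁ − e)² = 37636.0071 → L = 194.0000 → L = 194
check at θ₃=307°: x = 210.2218 (printed 210.2218) ✓

r = 38, L = 194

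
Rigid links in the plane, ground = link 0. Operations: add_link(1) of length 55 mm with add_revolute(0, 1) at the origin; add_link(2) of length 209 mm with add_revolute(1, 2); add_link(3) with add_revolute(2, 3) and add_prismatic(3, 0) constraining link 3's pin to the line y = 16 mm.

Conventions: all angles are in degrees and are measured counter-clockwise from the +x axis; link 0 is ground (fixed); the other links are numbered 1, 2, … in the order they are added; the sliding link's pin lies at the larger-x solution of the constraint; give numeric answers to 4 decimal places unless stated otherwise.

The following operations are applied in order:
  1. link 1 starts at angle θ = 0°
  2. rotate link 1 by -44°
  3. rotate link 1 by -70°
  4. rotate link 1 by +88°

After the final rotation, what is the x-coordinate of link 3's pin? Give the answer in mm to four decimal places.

geometry: r = 55 mm, L = 209 mm, e = 16 mm; θ starts at 0°
rotate link 1 by -44°: θ ← 0° -44° = -44°
rotate link 1 by -70°: θ ← -44° -70° = -114°
rotate link 1 by +88°: θ ← -114° +88° = -26°
crank pin P = (r cos θ, r sin θ) = (49.433673, -24.110413)
h = r sin θ − e = -24.110413 − 16 = -40.110413
x = r cos θ + √(L² − h²) = 49.433673 + 205.114979 = 254.548652

254.5487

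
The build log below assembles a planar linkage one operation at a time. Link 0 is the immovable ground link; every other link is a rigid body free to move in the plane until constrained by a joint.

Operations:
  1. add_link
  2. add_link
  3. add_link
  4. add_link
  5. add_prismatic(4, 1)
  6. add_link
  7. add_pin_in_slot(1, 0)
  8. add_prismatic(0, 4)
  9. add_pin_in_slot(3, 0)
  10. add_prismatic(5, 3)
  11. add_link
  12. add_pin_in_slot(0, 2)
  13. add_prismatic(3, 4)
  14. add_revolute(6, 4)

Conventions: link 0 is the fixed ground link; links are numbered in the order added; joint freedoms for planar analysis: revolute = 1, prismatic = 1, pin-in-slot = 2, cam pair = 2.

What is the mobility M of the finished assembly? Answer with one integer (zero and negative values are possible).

ground; <1,0,0>
#1 <2,0,0>
#2 <3,0,0>
#3 <4,0,0>
#4 <5,0,0>
P:4↔1 J1 <5,1,0>
#5 <6,1,0>
PS:1↔0 J2 <6,1,1>
P:0↔4 J1 <6,2,1>
PS:3↔0 J2 <6,2,2>
P:5↔3 J1 <6,3,2>
#6 <7,3,2>
PS:0↔2 J2 <7,3,3>
P:3↔4 J1 <7,4,3>
R:6↔4 J1 <7,5,3>
3×6 − 2×5 − 1×3 = 5

M = 5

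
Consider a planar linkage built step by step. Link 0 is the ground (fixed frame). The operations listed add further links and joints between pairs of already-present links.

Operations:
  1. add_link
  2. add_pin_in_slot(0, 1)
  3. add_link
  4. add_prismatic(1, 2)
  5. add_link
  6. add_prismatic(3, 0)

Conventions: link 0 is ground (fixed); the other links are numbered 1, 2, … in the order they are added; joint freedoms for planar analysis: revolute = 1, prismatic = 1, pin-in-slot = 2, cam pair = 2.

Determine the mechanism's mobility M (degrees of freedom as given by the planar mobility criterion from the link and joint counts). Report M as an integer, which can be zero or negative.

L=1 J1=0 J2=0
add link → L=2 J1=0 J2=0
PS@0,1 dof=2 J2 → L=2 J1=0 J2=1
add link → L=3 J1=0 J2=1
P@1,2 dof=1 J1 → L=3 J1=1 J2=1
add link → L=4 J1=1 J2=1
P@3,0 dof=1 J1 → L=4 J1=2 J2=1
M=3(L−1)−2J1−J2=3·3−2·2−1=4

M = 4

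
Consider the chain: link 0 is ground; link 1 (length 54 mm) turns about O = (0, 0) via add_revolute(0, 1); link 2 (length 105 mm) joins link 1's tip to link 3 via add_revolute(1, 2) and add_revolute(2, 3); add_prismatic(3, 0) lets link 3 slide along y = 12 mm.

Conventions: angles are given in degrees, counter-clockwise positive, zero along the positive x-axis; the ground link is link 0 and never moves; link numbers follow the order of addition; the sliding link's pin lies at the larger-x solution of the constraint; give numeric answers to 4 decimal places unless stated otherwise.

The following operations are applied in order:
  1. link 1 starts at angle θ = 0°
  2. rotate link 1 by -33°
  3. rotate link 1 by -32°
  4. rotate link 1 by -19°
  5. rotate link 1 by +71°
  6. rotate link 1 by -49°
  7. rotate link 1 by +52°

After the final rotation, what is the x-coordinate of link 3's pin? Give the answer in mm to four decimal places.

geometry: r = 54 mm, L = 105 mm, e = 12 mm; θ starts at 0°
rotate link 1 by -33°: θ ← 0° -33° = -33°
rotate link 1 by -32°: θ ← -33° -32° = -65°
rotate link 1 by -19°: θ ← -65° -19° = -84°
rotate link 1 by +71°: θ ← -84° +71° = -13°
rotate link 1 by -49°: θ ← -13° -49° = -62°
rotate link 1 by +52°: θ ← -62° +52° = -10°
crank pin P = (r cos θ, r sin θ) = (53.179619, -9.377002)
h = r sin θ − e = -9.377002 − 12 = -21.377002
x = r cos θ + √(L² − h²) = 53.179619 + 102.800894 = 155.980513

155.9805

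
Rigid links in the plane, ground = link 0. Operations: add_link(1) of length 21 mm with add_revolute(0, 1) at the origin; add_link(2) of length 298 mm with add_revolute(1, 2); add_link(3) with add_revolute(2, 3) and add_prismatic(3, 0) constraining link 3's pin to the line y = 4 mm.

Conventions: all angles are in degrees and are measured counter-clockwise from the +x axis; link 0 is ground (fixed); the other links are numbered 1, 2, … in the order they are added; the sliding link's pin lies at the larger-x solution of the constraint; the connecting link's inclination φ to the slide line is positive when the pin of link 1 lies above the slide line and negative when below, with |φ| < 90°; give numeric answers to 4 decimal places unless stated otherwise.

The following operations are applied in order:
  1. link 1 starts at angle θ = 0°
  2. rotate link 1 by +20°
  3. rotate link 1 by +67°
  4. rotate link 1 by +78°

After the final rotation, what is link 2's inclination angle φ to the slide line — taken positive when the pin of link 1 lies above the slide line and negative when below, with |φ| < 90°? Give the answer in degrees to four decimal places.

geometry: r = 21 mm, L = 298 mm, e = 4 mm; θ starts at 0°
rotate link 1 by +20°: θ ← 0° +20° = 20°
rotate link 1 by +67°: θ ← 20° +67° = 87°
rotate link 1 by +78°: θ ← 87° +78° = 165°
h = r sin θ − e = 5.435200 − 4 = 1.435200
sin φ = h / L = 1.435200 / 298 = 0.00481611
φ = arcsin(0.00481611) = 0.275944°

0.2759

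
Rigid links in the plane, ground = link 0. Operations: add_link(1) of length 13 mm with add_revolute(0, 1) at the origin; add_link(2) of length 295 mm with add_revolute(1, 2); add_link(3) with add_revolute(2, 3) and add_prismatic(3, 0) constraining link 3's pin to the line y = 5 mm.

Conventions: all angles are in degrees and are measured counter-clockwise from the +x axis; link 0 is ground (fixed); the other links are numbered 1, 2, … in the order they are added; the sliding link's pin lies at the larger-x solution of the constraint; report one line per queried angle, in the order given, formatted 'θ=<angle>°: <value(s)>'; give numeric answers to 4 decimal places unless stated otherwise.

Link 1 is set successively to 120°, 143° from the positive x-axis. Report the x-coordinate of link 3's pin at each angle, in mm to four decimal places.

geometry: r = 13 mm, L = 295 mm, e = 5 mm
θ=120°: crank pin P = (r cos θ, r sin θ) = (-6.500000, 11.258330)
θ=120°: h = r sin θ − e = 11.258330 − 5 = 6.258330
θ=120°: x = r cos θ + √(L² − h²) = -6.500000 + 294.933608 = 288.433608
θ=143°: crank pin P = (r cos θ, r sin θ) = (-10.382262, 7.823595)
θ=143°: h = r sin θ − e = 7.823595 − 5 = 2.823595
θ=143°: x = r cos θ + √(L² − h²) = -10.382262 + 294.986487 = 284.604225

θ=120°: 288.4336
θ=143°: 284.6042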